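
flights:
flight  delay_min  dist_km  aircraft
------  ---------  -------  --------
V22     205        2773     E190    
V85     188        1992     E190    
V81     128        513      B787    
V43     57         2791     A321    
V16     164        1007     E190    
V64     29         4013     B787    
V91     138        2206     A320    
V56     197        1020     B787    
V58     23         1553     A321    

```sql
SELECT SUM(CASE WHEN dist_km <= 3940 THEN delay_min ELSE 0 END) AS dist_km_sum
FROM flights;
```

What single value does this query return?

1100

flight=V22: ✓ → 205
flight=V85: ✓ → 188
flight=V81: ✓ → 128
flight=V43: ✓ → 57
flight=V16: ✓ → 164
flight=V64: ✗
flight=V91: ✓ → 138
flight=V56: ✓ → 197
flight=V58: ✓ → 23
dist_km_sum = 205 + 188 + 128 + 57 + 164 + 138 + 197 + 23 = 1100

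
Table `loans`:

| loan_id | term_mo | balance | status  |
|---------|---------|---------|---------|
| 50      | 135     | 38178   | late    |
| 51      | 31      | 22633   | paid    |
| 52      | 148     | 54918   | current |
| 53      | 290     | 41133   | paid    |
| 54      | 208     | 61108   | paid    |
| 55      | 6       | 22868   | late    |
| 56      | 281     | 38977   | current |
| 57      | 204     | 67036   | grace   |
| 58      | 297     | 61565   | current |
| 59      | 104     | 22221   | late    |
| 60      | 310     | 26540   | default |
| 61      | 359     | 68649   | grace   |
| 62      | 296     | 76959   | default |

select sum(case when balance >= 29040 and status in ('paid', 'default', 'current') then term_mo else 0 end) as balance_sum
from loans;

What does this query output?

1520

loan_id=50: ✗
loan_id=51: ✗
loan_id=52: ✓ → 148
loan_id=53: ✓ → 290
loan_id=54: ✓ → 208
loan_id=55: ✗
loan_id=56: ✓ → 281
loan_id=57: ✗
loan_id=58: ✓ → 297
loan_id=59: ✗
loan_id=60: ✗
loan_id=61: ✗
loan_id=62: ✓ → 296
balance_sum = 148 + 290 + 208 + 281 + 297 + 296 = 1520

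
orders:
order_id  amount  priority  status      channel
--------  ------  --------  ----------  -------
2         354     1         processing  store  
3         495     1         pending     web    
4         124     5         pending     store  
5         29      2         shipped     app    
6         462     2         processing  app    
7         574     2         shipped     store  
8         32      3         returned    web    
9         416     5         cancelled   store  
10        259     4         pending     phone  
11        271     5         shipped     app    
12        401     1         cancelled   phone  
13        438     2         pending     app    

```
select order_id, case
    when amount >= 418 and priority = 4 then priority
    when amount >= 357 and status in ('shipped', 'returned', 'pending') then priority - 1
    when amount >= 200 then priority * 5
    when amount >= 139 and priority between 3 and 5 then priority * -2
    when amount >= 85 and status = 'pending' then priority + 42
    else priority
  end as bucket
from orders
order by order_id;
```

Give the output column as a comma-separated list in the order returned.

order_id=2: amount >= 200 → 5
order_id=3: amount >= 357 and status in ('shipped', 'returned', 'pending') → 0
order_id=4: amount >= 85 and status = 'pending' → 47
order_id=5: ELSE → 2
order_id=6: amount >= 200 → 10
order_id=7: amount >= 357 and status in ('shipped', 'returned', 'pending') → 1
order_id=8: ELSE → 3
order_id=9: amount >= 200 → 25
order_id=10: amount >= 200 → 20
order_id=11: amount >= 200 → 25
order_id=12: amount >= 200 → 5
order_id=13: amount >= 357 and status in ('shipped', 'returned', 'pending') → 1

5, 0, 47, 2, 10, 1, 3, 25, 20, 25, 5, 1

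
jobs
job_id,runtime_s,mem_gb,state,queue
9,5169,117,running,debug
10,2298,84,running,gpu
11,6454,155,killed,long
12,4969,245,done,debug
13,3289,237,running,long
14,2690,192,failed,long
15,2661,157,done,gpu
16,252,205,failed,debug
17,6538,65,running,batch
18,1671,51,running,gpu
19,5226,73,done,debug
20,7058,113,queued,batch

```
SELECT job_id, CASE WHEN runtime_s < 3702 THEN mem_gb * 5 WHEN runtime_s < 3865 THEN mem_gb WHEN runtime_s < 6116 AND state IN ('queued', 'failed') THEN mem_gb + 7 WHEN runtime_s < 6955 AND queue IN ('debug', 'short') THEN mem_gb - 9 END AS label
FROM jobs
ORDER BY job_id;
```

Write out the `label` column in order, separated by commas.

108, 420, NULL, 236, 1185, 960, 785, 1025, NULL, 255, 64, NULL

job_id=9: runtime_s < 6955 AND queue IN ('debug', 'short') → 108
job_id=10: runtime_s < 3702 → 420
job_id=11: (no match → NULL) → NULL
job_id=12: runtime_s < 6955 AND queue IN ('debug', 'short') → 236
job_id=13: runtime_s < 3702 → 1185
job_id=14: runtime_s < 3702 → 960
job_id=15: runtime_s < 3702 → 785
job_id=16: runtime_s < 3702 → 1025
job_id=17: (no match → NULL) → NULL
job_id=18: runtime_s < 3702 → 255
job_id=19: runtime_s < 6955 AND queue IN ('debug', 'short') → 64
job_id=20: (no match → NULL) → NULL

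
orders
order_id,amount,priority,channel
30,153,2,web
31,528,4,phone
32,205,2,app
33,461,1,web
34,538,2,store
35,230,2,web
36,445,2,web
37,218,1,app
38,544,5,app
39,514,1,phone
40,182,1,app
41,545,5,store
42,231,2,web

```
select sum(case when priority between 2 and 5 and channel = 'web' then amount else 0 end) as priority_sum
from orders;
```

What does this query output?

1059

order_id=30: ✓ → 153
order_id=31: ✗
order_id=32: ✗
order_id=33: ✗
order_id=34: ✗
order_id=35: ✓ → 230
order_id=36: ✓ → 445
order_id=37: ✗
order_id=38: ✗
order_id=39: ✗
order_id=40: ✗
order_id=41: ✗
order_id=42: ✓ → 231
priority_sum = 153 + 230 + 445 + 231 = 1059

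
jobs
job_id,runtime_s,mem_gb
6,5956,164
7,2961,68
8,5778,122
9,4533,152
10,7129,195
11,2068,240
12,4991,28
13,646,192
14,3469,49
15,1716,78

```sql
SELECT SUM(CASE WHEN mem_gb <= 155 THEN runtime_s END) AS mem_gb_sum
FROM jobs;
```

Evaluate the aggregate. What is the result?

23448

job_id=6: ✗
job_id=7: ✓ → 2961
job_id=8: ✓ → 5778
job_id=9: ✓ → 4533
job_id=10: ✗
job_id=11: ✗
job_id=12: ✓ → 4991
job_id=13: ✗
job_id=14: ✓ → 3469
job_id=15: ✓ → 1716
mem_gb_sum = 2961 + 5778 + 4533 + 4991 + 3469 + 1716 = 23448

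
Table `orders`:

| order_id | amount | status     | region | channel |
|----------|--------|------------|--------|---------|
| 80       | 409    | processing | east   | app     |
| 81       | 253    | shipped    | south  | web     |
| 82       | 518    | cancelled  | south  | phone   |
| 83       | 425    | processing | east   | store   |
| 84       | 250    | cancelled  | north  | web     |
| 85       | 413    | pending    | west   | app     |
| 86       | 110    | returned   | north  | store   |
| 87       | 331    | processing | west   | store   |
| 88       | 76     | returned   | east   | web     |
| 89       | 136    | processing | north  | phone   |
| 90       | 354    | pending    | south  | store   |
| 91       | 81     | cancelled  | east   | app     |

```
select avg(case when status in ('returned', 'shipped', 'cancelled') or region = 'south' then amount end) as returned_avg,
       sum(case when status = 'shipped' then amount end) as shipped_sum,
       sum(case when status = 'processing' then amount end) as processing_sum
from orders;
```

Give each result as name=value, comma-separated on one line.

returned_avg=234.5714285714, shipped_sum=253, processing_sum=1301

[returned_avg: status in ('returned', 'shipped', 'cancelled') or region = 'south']
order_id=80: ✗
order_id=81: ✓ → 253
order_id=82: ✓ → 518
order_id=83: ✗
order_id=84: ✓ → 250
order_id=85: ✗
order_id=86: ✓ → 110
order_id=87: ✗
order_id=88: ✓ → 76
order_id=89: ✗
order_id=90: ✓ → 354
order_id=91: ✓ → 81
returned_avg = (253 + 518 + 250 + 110 + 76 + 354 + 81) / 7 = 234.5714285714
—
[shipped_sum: status = 'shipped']
order_id=80: ✗
order_id=81: ✓ → 253
order_id=82: ✗
order_id=83: ✗
order_id=84: ✗
order_id=85: ✗
order_id=86: ✗
order_id=87: ✗
order_id=88: ✗
order_id=89: ✗
order_id=90: ✗
order_id=91: ✗
shipped_sum = 253
—
[processing_sum: status = 'processing']
order_id=80: ✓ → 409
order_id=81: ✗
order_id=82: ✗
order_id=83: ✓ → 425
order_id=84: ✗
order_id=85: ✗
order_id=86: ✗
order_id=87: ✓ → 331
order_id=88: ✗
order_id=89: ✓ → 136
order_id=90: ✗
order_id=91: ✗
processing_sum = 409 + 425 + 331 + 136 = 1301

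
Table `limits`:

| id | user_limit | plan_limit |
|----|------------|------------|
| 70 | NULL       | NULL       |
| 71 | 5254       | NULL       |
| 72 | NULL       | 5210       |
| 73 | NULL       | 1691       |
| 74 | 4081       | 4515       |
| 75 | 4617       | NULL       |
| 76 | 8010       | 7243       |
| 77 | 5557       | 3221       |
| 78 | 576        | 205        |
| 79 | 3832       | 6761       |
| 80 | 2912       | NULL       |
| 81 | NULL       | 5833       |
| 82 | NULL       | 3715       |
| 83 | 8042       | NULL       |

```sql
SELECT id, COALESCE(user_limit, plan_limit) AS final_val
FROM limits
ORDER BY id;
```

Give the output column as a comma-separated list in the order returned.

NULL, 5254, 5210, 1691, 4081, 4617, 8010, 5557, 576, 3832, 2912, 5833, 3715, 8042

id=70: user_limit=NULL, plan_limit=NULL (all NULL) → NULL
id=71: user_limit=5254 → 5254
id=72: user_limit=NULL, plan_limit=5210 → 5210
id=73: user_limit=NULL, plan_limit=1691 → 1691
id=74: user_limit=4081 → 4081
id=75: user_limit=4617 → 4617
id=76: user_limit=8010 → 8010
id=77: user_limit=5557 → 5557
id=78: user_limit=576 → 576
id=79: user_limit=3832 → 3832
id=80: user_limit=2912 → 2912
id=81: user_limit=NULL, plan_limit=5833 → 5833
id=82: user_limit=NULL, plan_limit=3715 → 3715
id=83: user_limit=8042 → 8042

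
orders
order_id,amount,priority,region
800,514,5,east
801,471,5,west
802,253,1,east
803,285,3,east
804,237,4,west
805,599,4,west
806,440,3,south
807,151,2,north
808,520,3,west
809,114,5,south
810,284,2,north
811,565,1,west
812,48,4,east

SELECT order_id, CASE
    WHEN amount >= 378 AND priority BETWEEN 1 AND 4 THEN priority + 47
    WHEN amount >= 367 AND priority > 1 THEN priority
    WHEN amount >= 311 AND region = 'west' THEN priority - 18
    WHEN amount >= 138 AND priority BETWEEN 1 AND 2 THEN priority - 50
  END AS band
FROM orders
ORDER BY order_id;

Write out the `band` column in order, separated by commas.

order_id=800: amount >= 367 AND priority > 1 → 5
order_id=801: amount >= 367 AND priority > 1 → 5
order_id=802: amount >= 138 AND priority BETWEEN 1 AND 2 → -49
order_id=803: (no match → NULL) → NULL
order_id=804: (no match → NULL) → NULL
order_id=805: amount >= 378 AND priority BETWEEN 1 AND 4 → 51
order_id=806: amount >= 378 AND priority BETWEEN 1 AND 4 → 50
order_id=807: amount >= 138 AND priority BETWEEN 1 AND 2 → -48
order_id=808: amount >= 378 AND priority BETWEEN 1 AND 4 → 50
order_id=809: (no match → NULL) → NULL
order_id=810: amount >= 138 AND priority BETWEEN 1 AND 2 → -48
order_id=811: amount >= 378 AND priority BETWEEN 1 AND 4 → 48
order_id=812: (no match → NULL) → NULL

5, 5, -49, NULL, NULL, 51, 50, -48, 50, NULL, -48, 48, NULL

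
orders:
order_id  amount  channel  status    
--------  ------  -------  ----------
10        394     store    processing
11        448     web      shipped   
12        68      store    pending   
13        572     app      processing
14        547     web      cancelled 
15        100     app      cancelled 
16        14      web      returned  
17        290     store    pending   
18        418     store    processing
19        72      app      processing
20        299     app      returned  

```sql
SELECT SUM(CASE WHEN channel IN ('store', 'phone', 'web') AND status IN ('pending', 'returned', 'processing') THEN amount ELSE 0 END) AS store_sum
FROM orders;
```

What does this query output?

1184

order_id=10: ✓ → 394
order_id=11: ✗
order_id=12: ✓ → 68
order_id=13: ✗
order_id=14: ✗
order_id=15: ✗
order_id=16: ✓ → 14
order_id=17: ✓ → 290
order_id=18: ✓ → 418
order_id=19: ✗
order_id=20: ✗
store_sum = 394 + 68 + 14 + 290 + 418 = 1184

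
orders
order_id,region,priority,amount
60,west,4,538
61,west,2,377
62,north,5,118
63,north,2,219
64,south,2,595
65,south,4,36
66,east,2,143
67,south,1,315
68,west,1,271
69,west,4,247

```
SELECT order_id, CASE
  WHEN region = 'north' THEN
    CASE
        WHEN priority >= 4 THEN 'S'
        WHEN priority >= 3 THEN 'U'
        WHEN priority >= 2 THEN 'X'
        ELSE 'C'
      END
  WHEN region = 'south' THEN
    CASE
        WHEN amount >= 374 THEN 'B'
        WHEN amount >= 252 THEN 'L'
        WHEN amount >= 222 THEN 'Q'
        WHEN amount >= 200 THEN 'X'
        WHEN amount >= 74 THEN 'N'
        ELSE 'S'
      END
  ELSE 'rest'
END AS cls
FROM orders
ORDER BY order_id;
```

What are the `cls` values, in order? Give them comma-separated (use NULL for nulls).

order_id=60: region='west' → outer ELSE → rest
order_id=61: region='west' → outer ELSE → rest
order_id=62: region='north' → inner[priority >= 4] → S
order_id=63: region='north' → inner[priority >= 2] → X
order_id=64: region='south' → inner[amount >= 374] → B
order_id=65: region='south' → inner[ELSE] → S
order_id=66: region='east' → outer ELSE → rest
order_id=67: region='south' → inner[amount >= 252] → L
order_id=68: region='west' → outer ELSE → rest
order_id=69: region='west' → outer ELSE → rest

rest, rest, S, X, B, S, rest, L, rest, rest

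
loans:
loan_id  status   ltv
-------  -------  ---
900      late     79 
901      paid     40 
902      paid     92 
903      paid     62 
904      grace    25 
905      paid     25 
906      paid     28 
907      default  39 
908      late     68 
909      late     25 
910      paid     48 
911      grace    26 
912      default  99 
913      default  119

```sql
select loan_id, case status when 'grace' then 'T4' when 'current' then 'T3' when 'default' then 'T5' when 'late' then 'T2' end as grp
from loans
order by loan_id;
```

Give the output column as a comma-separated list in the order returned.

loan_id=900: status='late' → T2
loan_id=901: (no match → NULL) → NULL
loan_id=902: (no match → NULL) → NULL
loan_id=903: (no match → NULL) → NULL
loan_id=904: status='grace' → T4
loan_id=905: (no match → NULL) → NULL
loan_id=906: (no match → NULL) → NULL
loan_id=907: status='default' → T5
loan_id=908: status='late' → T2
loan_id=909: status='late' → T2
loan_id=910: (no match → NULL) → NULL
loan_id=911: status='grace' → T4
loan_id=912: status='default' → T5
loan_id=913: status='default' → T5

T2, NULL, NULL, NULL, T4, NULL, NULL, T5, T2, T2, NULL, T4, T5, T5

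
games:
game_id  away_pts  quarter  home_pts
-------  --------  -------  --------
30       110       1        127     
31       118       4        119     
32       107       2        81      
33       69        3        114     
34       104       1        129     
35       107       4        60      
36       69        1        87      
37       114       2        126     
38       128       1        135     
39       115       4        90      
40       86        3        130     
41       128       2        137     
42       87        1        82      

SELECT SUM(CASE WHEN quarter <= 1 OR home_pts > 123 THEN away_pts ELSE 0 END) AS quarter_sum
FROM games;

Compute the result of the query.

game_id=30: ✓ → 110
game_id=31: ✗
game_id=32: ✗
game_id=33: ✗
game_id=34: ✓ → 104
game_id=35: ✗
game_id=36: ✓ → 69
game_id=37: ✓ → 114
game_id=38: ✓ → 128
game_id=39: ✗
game_id=40: ✓ → 86
game_id=41: ✓ → 128
game_id=42: ✓ → 87
quarter_sum = 110 + 104 + 69 + 114 + 128 + 86 + 128 + 87 = 826

826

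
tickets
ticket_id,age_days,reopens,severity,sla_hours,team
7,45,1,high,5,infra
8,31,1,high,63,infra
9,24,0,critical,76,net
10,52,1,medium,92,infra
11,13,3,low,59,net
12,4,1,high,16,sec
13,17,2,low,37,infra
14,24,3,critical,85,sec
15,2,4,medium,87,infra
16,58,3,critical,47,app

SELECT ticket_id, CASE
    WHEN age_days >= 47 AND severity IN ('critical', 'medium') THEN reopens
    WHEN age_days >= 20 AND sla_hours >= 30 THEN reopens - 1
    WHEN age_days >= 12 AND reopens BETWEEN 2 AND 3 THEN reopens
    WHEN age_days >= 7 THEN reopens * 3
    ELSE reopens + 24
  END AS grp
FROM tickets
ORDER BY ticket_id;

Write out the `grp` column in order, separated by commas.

ticket_id=7: age_days >= 7 → 3
ticket_id=8: age_days >= 20 AND sla_hours >= 30 → 0
ticket_id=9: age_days >= 20 AND sla_hours >= 30 → -1
ticket_id=10: age_days >= 47 AND severity IN ('critical', 'medium') → 1
ticket_id=11: age_days >= 12 AND reopens BETWEEN 2 AND 3 → 3
ticket_id=12: ELSE → 25
ticket_id=13: age_days >= 12 AND reopens BETWEEN 2 AND 3 → 2
ticket_id=14: age_days >= 20 AND sla_hours >= 30 → 2
ticket_id=15: ELSE → 28
ticket_id=16: age_days >= 47 AND severity IN ('critical', 'medium') → 3

3, 0, -1, 1, 3, 25, 2, 2, 28, 3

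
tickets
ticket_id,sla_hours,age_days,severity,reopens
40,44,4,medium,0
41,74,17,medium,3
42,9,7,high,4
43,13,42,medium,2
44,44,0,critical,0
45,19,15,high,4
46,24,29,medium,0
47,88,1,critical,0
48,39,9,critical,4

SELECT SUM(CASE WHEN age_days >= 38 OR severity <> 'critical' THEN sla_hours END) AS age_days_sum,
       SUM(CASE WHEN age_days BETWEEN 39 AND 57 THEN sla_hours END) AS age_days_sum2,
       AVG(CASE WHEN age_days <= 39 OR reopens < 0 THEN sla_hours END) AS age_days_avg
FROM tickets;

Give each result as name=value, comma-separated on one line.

age_days_sum=183, age_days_sum2=13, age_days_avg=42.625

[age_days_sum: age_days >= 38 OR severity <> 'critical']
ticket_id=40: ✓ → 44
ticket_id=41: ✓ → 74
ticket_id=42: ✓ → 9
ticket_id=43: ✓ → 13
ticket_id=44: ✗
ticket_id=45: ✓ → 19
ticket_id=46: ✓ → 24
ticket_id=47: ✗
ticket_id=48: ✗
age_days_sum = 44 + 74 + 9 + 13 + 19 + 24 = 183
—
[age_days_sum2: age_days BETWEEN 39 AND 57]
ticket_id=40: ✗
ticket_id=41: ✗
ticket_id=42: ✗
ticket_id=43: ✓ → 13
ticket_id=44: ✗
ticket_id=45: ✗
ticket_id=46: ✗
ticket_id=47: ✗
ticket_id=48: ✗
age_days_sum2 = 13
—
[age_days_avg: age_days <= 39 OR reopens < 0]
ticket_id=40: ✓ → 44
ticket_id=41: ✓ → 74
ticket_id=42: ✓ → 9
ticket_id=43: ✗
ticket_id=44: ✓ → 44
ticket_id=45: ✓ → 19
ticket_id=46: ✓ → 24
ticket_id=47: ✓ → 88
ticket_id=48: ✓ → 39
age_days_avg = (44 + 74 + 9 + 44 + 19 + 24 + 88 + 39) / 8 = 42.625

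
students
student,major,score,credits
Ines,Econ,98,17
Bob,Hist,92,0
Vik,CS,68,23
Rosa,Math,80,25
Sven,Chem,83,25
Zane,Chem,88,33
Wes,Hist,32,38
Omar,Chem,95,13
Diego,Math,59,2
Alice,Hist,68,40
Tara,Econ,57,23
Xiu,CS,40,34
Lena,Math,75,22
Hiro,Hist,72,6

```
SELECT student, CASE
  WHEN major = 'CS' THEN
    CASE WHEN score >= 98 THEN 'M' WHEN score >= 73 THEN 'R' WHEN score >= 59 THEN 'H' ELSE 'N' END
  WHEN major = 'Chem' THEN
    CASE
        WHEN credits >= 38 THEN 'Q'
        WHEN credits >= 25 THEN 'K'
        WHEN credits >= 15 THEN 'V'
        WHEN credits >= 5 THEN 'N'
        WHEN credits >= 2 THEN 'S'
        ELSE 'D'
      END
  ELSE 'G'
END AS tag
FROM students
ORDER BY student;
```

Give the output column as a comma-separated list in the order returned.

student=Alice: major='Hist' → outer ELSE → G
student=Bob: major='Hist' → outer ELSE → G
student=Diego: major='Math' → outer ELSE → G
student=Hiro: major='Hist' → outer ELSE → G
student=Ines: major='Econ' → outer ELSE → G
student=Lena: major='Math' → outer ELSE → G
student=Omar: major='Chem' → inner[credits >= 5] → N
student=Rosa: major='Math' → outer ELSE → G
student=Sven: major='Chem' → inner[credits >= 25] → K
student=Tara: major='Econ' → outer ELSE → G
student=Vik: major='CS' → inner[score >= 59] → H
student=Wes: major='Hist' → outer ELSE → G
student=Xiu: major='CS' → inner[ELSE] → N
student=Zane: major='Chem' → inner[credits >= 25] → K

G, G, G, G, G, G, N, G, K, G, H, G, N, K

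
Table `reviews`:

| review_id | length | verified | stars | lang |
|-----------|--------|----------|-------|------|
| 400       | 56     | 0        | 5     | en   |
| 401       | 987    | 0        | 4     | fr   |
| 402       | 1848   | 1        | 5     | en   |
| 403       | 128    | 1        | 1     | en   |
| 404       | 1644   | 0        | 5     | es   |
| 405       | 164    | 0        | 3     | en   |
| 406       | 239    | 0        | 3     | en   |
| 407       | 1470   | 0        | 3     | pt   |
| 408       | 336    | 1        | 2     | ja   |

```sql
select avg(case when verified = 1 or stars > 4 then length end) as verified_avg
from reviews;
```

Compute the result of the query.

review_id=400: ✓ → 56
review_id=401: ✗
review_id=402: ✓ → 1848
review_id=403: ✓ → 128
review_id=404: ✓ → 1644
review_id=405: ✗
review_id=406: ✗
review_id=407: ✗
review_id=408: ✓ → 336
verified_avg = (56 + 1848 + 128 + 1644 + 336) / 5 = 802.4

802.4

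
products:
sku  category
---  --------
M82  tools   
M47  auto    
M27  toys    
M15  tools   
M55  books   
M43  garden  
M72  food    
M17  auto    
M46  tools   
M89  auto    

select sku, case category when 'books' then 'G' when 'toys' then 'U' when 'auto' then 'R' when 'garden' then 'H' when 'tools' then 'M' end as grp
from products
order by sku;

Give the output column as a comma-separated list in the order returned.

M, R, U, H, M, R, G, NULL, M, R

sku=M15: category='tools' → M
sku=M17: category='auto' → R
sku=M27: category='toys' → U
sku=M43: category='garden' → H
sku=M46: category='tools' → M
sku=M47: category='auto' → R
sku=M55: category='books' → G
sku=M72: (no match → NULL) → NULL
sku=M82: category='tools' → M
sku=M89: category='auto' → R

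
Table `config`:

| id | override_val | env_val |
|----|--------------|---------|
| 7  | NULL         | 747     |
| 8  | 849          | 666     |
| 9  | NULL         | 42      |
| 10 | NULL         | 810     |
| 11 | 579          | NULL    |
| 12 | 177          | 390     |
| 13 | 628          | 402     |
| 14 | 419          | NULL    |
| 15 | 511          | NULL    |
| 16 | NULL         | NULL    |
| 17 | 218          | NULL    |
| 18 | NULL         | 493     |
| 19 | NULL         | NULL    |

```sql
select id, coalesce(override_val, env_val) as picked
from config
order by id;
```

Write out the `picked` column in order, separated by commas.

id=7: override_val=NULL, env_val=747 → 747
id=8: override_val=849 → 849
id=9: override_val=NULL, env_val=42 → 42
id=10: override_val=NULL, env_val=810 → 810
id=11: override_val=579 → 579
id=12: override_val=177 → 177
id=13: override_val=628 → 628
id=14: override_val=419 → 419
id=15: override_val=511 → 511
id=16: override_val=NULL, env_val=NULL (all NULL) → NULL
id=17: override_val=218 → 218
id=18: override_val=NULL, env_val=493 → 493
id=19: override_val=NULL, env_val=NULL (all NULL) → NULL

747, 849, 42, 810, 579, 177, 628, 419, 511, NULL, 218, 493, NULL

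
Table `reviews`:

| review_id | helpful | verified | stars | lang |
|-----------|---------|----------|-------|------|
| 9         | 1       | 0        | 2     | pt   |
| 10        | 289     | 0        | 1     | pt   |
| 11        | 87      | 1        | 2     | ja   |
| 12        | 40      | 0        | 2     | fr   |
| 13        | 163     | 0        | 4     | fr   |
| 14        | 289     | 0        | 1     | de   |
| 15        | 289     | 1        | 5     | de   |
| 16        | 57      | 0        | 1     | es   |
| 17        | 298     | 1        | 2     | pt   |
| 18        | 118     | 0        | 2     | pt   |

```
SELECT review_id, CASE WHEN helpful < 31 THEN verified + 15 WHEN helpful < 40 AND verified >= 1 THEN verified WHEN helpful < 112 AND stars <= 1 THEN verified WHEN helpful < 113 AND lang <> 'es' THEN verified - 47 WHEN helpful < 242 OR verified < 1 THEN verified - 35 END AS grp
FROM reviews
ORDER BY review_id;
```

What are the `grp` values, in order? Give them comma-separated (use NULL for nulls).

15, -35, -46, -47, -35, -35, NULL, 0, NULL, -35

review_id=9: helpful < 31 → 15
review_id=10: helpful < 242 OR verified < 1 → -35
review_id=11: helpful < 113 AND lang <> 'es' → -46
review_id=12: helpful < 113 AND lang <> 'es' → -47
review_id=13: helpful < 242 OR verified < 1 → -35
review_id=14: helpful < 242 OR verified < 1 → -35
review_id=15: (no match → NULL) → NULL
review_id=16: helpful < 112 AND stars <= 1 → 0
review_id=17: (no match → NULL) → NULL
review_id=18: helpful < 242 OR verified < 1 → -35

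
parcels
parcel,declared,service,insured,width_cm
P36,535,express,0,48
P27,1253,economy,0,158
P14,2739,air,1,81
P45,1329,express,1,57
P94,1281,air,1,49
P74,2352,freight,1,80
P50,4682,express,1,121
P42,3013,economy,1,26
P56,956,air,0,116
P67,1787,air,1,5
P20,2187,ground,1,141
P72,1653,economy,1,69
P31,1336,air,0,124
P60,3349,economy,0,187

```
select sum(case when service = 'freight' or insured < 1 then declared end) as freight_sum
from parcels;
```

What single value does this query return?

parcel=P36: ✓ → 535
parcel=P27: ✓ → 1253
parcel=P14: ✗
parcel=P45: ✗
parcel=P94: ✗
parcel=P74: ✓ → 2352
parcel=P50: ✗
parcel=P42: ✗
parcel=P56: ✓ → 956
parcel=P67: ✗
parcel=P20: ✗
parcel=P72: ✗
parcel=P31: ✓ → 1336
parcel=P60: ✓ → 3349
freight_sum = 535 + 1253 + 2352 + 956 + 1336 + 3349 = 9781

9781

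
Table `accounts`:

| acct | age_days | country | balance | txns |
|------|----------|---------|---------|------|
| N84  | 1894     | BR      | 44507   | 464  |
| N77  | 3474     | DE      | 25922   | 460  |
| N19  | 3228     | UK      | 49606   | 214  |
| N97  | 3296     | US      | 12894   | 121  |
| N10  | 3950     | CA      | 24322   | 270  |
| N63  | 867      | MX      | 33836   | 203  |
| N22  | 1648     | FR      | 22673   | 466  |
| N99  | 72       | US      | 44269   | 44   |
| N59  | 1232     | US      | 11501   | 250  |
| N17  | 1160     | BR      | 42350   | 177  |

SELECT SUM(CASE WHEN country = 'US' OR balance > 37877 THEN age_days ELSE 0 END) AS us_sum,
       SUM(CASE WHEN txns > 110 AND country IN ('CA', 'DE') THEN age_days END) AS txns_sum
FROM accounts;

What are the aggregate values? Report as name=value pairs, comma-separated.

us_sum=10882, txns_sum=7424

[us_sum: country = 'US' OR balance > 37877]
acct=N84: ✓ → 1894
acct=N77: ✗
acct=N19: ✓ → 3228
acct=N97: ✓ → 3296
acct=N10: ✗
acct=N63: ✗
acct=N22: ✗
acct=N99: ✓ → 72
acct=N59: ✓ → 1232
acct=N17: ✓ → 1160
us_sum = 1894 + 3228 + 3296 + 72 + 1232 + 1160 = 10882
—
[txns_sum: txns > 110 AND country IN ('CA', 'DE')]
acct=N84: ✗
acct=N77: ✓ → 3474
acct=N19: ✗
acct=N97: ✗
acct=N10: ✓ → 3950
acct=N63: ✗
acct=N22: ✗
acct=N99: ✗
acct=N59: ✗
acct=N17: ✗
txns_sum = 3474 + 3950 = 7424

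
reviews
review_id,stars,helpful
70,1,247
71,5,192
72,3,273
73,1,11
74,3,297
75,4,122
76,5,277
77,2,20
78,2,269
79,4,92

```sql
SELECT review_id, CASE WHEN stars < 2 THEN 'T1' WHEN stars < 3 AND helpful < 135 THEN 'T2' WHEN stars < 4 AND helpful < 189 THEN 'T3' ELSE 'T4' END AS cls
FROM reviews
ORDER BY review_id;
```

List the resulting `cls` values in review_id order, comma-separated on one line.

T1, T4, T4, T1, T4, T4, T4, T2, T4, T4

review_id=70: stars < 2 → T1
review_id=71: ELSE → T4
review_id=72: ELSE → T4
review_id=73: stars < 2 → T1
review_id=74: ELSE → T4
review_id=75: ELSE → T4
review_id=76: ELSE → T4
review_id=77: stars < 3 AND helpful < 135 → T2
review_id=78: ELSE → T4
review_id=79: ELSE → T4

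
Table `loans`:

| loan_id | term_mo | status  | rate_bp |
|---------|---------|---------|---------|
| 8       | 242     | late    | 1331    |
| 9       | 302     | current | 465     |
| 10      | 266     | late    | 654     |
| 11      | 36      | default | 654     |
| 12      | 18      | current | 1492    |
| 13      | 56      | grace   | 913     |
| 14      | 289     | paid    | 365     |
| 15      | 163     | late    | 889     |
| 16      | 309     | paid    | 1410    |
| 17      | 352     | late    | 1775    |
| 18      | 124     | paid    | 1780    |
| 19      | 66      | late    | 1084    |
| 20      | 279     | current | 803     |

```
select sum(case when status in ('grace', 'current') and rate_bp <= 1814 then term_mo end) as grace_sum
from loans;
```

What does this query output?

loan_id=8: ✗
loan_id=9: ✓ → 302
loan_id=10: ✗
loan_id=11: ✗
loan_id=12: ✓ → 18
loan_id=13: ✓ → 56
loan_id=14: ✗
loan_id=15: ✗
loan_id=16: ✗
loan_id=17: ✗
loan_id=18: ✗
loan_id=19: ✗
loan_id=20: ✓ → 279
grace_sum = 302 + 18 + 56 + 279 = 655

655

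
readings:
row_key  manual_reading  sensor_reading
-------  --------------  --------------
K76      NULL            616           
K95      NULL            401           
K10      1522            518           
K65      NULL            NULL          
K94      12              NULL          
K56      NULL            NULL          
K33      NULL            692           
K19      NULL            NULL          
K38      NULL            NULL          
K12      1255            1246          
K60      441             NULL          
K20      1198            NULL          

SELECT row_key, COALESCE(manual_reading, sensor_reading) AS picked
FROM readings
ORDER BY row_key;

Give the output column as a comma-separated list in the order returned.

1522, 1255, NULL, 1198, 692, NULL, NULL, 441, NULL, 616, 12, 401

row_key=K10: manual_reading=1522 → 1522
row_key=K12: manual_reading=1255 → 1255
row_key=K19: manual_reading=NULL, sensor_reading=NULL (all NULL) → NULL
row_key=K20: manual_reading=1198 → 1198
row_key=K33: manual_reading=NULL, sensor_reading=692 → 692
row_key=K38: manual_reading=NULL, sensor_reading=NULL (all NULL) → NULL
row_key=K56: manual_reading=NULL, sensor_reading=NULL (all NULL) → NULL
row_key=K60: manual_reading=441 → 441
row_key=K65: manual_reading=NULL, sensor_reading=NULL (all NULL) → NULL
row_key=K76: manual_reading=NULL, sensor_reading=616 → 616
row_key=K94: manual_reading=12 → 12
row_key=K95: manual_reading=NULL, sensor_reading=401 → 401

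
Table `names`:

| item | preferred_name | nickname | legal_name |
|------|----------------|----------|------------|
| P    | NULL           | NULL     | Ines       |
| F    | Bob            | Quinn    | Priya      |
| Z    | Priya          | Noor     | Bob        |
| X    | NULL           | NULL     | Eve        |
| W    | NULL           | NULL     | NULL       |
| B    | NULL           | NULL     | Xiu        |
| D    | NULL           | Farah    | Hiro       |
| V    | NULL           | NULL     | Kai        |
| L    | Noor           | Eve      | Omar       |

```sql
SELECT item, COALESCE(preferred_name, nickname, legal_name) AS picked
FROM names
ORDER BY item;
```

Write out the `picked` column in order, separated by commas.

Xiu, Farah, Bob, Noor, Ines, Kai, NULL, Eve, Priya

item=B: preferred_name=NULL, nickname=NULL, legal_name=Xiu → Xiu
item=D: preferred_name=NULL, nickname=Farah → Farah
item=F: preferred_name=Bob → Bob
item=L: preferred_name=Noor → Noor
item=P: preferred_name=NULL, nickname=NULL, legal_name=Ines → Ines
item=V: preferred_name=NULL, nickname=NULL, legal_name=Kai → Kai
item=W: preferred_name=NULL, nickname=NULL, legal_name=NULL (all NULL) → NULL
item=X: preferred_name=NULL, nickname=NULL, legal_name=Eve → Eve
item=Z: preferred_name=Priya → Priya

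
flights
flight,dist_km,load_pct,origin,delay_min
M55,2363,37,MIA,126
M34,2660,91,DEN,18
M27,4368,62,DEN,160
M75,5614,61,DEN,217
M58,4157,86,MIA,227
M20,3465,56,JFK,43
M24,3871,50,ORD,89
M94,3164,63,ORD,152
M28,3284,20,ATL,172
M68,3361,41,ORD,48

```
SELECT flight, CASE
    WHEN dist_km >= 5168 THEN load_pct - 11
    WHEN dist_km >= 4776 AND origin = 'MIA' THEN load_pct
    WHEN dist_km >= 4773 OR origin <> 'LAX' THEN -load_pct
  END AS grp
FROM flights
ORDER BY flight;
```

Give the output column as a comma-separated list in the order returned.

flight=M20: dist_km >= 4773 OR origin <> 'LAX' → -56
flight=M24: dist_km >= 4773 OR origin <> 'LAX' → -50
flight=M27: dist_km >= 4773 OR origin <> 'LAX' → -62
flight=M28: dist_km >= 4773 OR origin <> 'LAX' → -20
flight=M34: dist_km >= 4773 OR origin <> 'LAX' → -91
flight=M55: dist_km >= 4773 OR origin <> 'LAX' → -37
flight=M58: dist_km >= 4773 OR origin <> 'LAX' → -86
flight=M68: dist_km >= 4773 OR origin <> 'LAX' → -41
flight=M75: dist_km >= 5168 → 50
flight=M94: dist_km >= 4773 OR origin <> 'LAX' → -63

-56, -50, -62, -20, -91, -37, -86, -41, 50, -63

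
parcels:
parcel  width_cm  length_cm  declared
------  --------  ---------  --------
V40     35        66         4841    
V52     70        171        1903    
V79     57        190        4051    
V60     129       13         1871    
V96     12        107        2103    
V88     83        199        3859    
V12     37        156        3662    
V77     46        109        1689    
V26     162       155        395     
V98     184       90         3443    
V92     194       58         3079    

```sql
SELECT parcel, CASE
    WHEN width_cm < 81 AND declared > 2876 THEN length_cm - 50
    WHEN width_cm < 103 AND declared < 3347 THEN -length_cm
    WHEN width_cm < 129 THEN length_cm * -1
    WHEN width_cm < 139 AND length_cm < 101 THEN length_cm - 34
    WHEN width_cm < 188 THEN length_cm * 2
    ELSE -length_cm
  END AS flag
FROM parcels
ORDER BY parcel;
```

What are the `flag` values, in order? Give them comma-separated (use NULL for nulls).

parcel=V12: width_cm < 81 AND declared > 2876 → 106
parcel=V26: width_cm < 188 → 310
parcel=V40: width_cm < 81 AND declared > 2876 → 16
parcel=V52: width_cm < 103 AND declared < 3347 → -171
parcel=V60: width_cm < 139 AND length_cm < 101 → -21
parcel=V77: width_cm < 103 AND declared < 3347 → -109
parcel=V79: width_cm < 81 AND declared > 2876 → 140
parcel=V88: width_cm < 129 → -199
parcel=V92: ELSE → -58
parcel=V96: width_cm < 103 AND declared < 3347 → -107
parcel=V98: width_cm < 188 → 180

106, 310, 16, -171, -21, -109, 140, -199, -58, -107, 180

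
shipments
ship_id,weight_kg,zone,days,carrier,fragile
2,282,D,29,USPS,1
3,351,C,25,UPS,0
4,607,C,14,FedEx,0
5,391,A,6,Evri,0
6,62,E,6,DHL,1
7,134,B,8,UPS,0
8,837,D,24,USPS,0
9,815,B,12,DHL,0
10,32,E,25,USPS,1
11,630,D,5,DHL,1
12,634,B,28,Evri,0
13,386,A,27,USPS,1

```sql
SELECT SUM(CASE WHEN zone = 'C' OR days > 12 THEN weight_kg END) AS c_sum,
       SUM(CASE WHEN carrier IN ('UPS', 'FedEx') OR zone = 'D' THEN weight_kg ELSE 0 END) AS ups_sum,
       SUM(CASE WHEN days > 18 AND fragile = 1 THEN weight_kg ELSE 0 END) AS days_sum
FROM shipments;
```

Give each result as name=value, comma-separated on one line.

[c_sum: zone = 'C' OR days > 12]
ship_id=2: ✓ → 282
ship_id=3: ✓ → 351
ship_id=4: ✓ → 607
ship_id=5: ✗
ship_id=6: ✗
ship_id=7: ✗
ship_id=8: ✓ → 837
ship_id=9: ✗
ship_id=10: ✓ → 32
ship_id=11: ✗
ship_id=12: ✓ → 634
ship_id=13: ✓ → 386
c_sum = 282 + 351 + 607 + 837 + 32 + 634 + 386 = 3129
—
[ups_sum: carrier IN ('UPS', 'FedEx') OR zone = 'D']
ship_id=2: ✓ → 282
ship_id=3: ✓ → 351
ship_id=4: ✓ → 607
ship_id=5: ✗
ship_id=6: ✗
ship_id=7: ✓ → 134
ship_id=8: ✓ → 837
ship_id=9: ✗
ship_id=10: ✗
ship_id=11: ✓ → 630
ship_id=12: ✗
ship_id=13: ✗
ups_sum = 282 + 351 + 607 + 134 + 837 + 630 = 2841
—
[days_sum: days > 18 AND fragile = 1]
ship_id=2: ✓ → 282
ship_id=3: ✗
ship_id=4: ✗
ship_id=5: ✗
ship_id=6: ✗
ship_id=7: ✗
ship_id=8: ✗
ship_id=9: ✗
ship_id=10: ✓ → 32
ship_id=11: ✗
ship_id=12: ✗
ship_id=13: ✓ → 386
days_sum = 282 + 32 + 386 = 700

c_sum=3129, ups_sum=2841, days_sum=700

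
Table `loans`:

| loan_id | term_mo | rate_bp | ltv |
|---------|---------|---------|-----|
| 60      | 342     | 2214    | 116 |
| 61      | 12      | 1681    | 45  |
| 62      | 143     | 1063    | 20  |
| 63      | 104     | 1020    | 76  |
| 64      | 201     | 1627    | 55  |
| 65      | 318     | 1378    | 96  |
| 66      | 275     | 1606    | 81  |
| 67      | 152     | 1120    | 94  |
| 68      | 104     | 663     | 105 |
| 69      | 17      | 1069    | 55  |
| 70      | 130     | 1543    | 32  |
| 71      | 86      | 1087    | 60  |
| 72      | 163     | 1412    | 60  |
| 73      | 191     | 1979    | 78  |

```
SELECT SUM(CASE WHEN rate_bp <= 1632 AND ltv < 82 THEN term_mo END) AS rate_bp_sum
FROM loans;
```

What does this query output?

loan_id=60: ✗
loan_id=61: ✗
loan_id=62: ✓ → 143
loan_id=63: ✓ → 104
loan_id=64: ✓ → 201
loan_id=65: ✗
loan_id=66: ✓ → 275
loan_id=67: ✗
loan_id=68: ✗
loan_id=69: ✓ → 17
loan_id=70: ✓ → 130
loan_id=71: ✓ → 86
loan_id=72: ✓ → 163
loan_id=73: ✗
rate_bp_sum = 143 + 104 + 201 + 275 + 17 + 130 + 86 + 163 = 1119

1119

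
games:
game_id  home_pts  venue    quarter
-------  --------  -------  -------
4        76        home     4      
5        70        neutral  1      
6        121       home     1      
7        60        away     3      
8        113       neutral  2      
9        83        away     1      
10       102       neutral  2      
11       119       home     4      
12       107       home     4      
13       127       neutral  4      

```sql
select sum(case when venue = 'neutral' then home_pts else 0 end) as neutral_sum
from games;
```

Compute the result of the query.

412

game_id=4: ✗
game_id=5: ✓ → 70
game_id=6: ✗
game_id=7: ✗
game_id=8: ✓ → 113
game_id=9: ✗
game_id=10: ✓ → 102
game_id=11: ✗
game_id=12: ✗
game_id=13: ✓ → 127
neutral_sum = 70 + 113 + 102 + 127 = 412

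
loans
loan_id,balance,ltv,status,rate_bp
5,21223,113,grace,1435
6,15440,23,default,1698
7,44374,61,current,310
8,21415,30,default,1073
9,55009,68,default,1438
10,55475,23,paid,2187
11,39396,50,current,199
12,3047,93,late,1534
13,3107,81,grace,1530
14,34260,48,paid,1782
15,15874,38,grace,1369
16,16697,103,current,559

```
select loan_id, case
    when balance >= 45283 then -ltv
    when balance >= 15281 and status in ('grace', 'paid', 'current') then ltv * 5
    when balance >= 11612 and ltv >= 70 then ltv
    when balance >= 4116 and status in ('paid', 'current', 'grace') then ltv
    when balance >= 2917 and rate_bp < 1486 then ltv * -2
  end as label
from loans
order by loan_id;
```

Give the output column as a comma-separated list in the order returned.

loan_id=5: balance >= 15281 and status in ('grace', 'paid', 'current') → 565
loan_id=6: (no match → NULL) → NULL
loan_id=7: balance >= 15281 and status in ('grace', 'paid', 'current') → 305
loan_id=8: balance >= 2917 and rate_bp < 1486 → -60
loan_id=9: balance >= 45283 → -68
loan_id=10: balance >= 45283 → -23
loan_id=11: balance >= 15281 and status in ('grace', 'paid', 'current') → 250
loan_id=12: (no match → NULL) → NULL
loan_id=13: (no match → NULL) → NULL
loan_id=14: balance >= 15281 and status in ('grace', 'paid', 'current') → 240
loan_id=15: balance >= 15281 and status in ('grace', 'paid', 'current') → 190
loan_id=16: balance >= 15281 and status in ('grace', 'paid', 'current') → 515

565, NULL, 305, -60, -68, -23, 250, NULL, NULL, 240, 190, 515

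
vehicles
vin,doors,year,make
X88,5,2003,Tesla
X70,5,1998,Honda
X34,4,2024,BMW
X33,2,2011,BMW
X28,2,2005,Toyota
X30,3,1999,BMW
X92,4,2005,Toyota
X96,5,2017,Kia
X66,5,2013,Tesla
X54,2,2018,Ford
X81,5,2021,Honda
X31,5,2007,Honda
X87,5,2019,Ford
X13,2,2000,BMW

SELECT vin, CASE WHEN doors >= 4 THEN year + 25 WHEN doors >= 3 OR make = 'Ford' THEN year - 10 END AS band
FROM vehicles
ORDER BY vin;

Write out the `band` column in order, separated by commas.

NULL, NULL, 1989, 2032, NULL, 2049, 2008, 2038, 2023, 2046, 2044, 2028, 2030, 2042

vin=X13: (no match → NULL) → NULL
vin=X28: (no match → NULL) → NULL
vin=X30: doors >= 3 OR make = 'Ford' → 1989
vin=X31: doors >= 4 → 2032
vin=X33: (no match → NULL) → NULL
vin=X34: doors >= 4 → 2049
vin=X54: doors >= 3 OR make = 'Ford' → 2008
vin=X66: doors >= 4 → 2038
vin=X70: doors >= 4 → 2023
vin=X81: doors >= 4 → 2046
vin=X87: doors >= 4 → 2044
vin=X88: doors >= 4 → 2028
vin=X92: doors >= 4 → 2030
vin=X96: doors >= 4 → 2042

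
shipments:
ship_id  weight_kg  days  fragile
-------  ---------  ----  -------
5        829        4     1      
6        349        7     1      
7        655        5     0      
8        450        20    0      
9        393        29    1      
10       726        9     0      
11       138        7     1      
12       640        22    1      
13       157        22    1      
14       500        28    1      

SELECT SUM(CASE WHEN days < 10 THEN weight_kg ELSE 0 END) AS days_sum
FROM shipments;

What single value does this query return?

ship_id=5: ✓ → 829
ship_id=6: ✓ → 349
ship_id=7: ✓ → 655
ship_id=8: ✗
ship_id=9: ✗
ship_id=10: ✓ → 726
ship_id=11: ✓ → 138
ship_id=12: ✗
ship_id=13: ✗
ship_id=14: ✗
days_sum = 829 + 349 + 655 + 726 + 138 = 2697

2697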